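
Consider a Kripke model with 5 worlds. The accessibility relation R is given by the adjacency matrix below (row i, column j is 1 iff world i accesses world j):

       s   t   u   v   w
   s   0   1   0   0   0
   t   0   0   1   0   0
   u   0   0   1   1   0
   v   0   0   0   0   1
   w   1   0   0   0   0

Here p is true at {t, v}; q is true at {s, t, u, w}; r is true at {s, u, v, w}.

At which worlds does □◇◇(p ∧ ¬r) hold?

{v}

s: successors {t}; ◇◇(p ∧ ¬r) there: t:F. ✗
t: successors {u}; ◇◇(p ∧ ¬r) there: u:F. ✗
u: successors {u, v}; ◇◇(p ∧ ¬r) there: u:F, v:F. ✗
v: successors {w}; ◇◇(p ∧ ¬r) there: w:T. ✓
w: successors {s}; ◇◇(p ∧ ¬r) there: s:F. ✗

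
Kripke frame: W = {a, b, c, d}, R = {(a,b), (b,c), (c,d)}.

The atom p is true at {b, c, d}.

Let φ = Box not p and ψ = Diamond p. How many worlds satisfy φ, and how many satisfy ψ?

For Box not p:
a: successors {b}; not p there: b:F. ✗
b: successors {c}; not p there: c:F. ✗
c: successors {d}; not p there: d:F. ✗
d: no successors, so Box not p holds vacuously. ✓
— 1 world.
For Diamond p:
a: successors {b}; p there: b:T. ✓
b: successors {c}; p there: c:T. ✓
c: successors {d}; p there: d:T. ✓
d: no successors, so Diamond p fails. ✗
— 3 worlds.

1 and 3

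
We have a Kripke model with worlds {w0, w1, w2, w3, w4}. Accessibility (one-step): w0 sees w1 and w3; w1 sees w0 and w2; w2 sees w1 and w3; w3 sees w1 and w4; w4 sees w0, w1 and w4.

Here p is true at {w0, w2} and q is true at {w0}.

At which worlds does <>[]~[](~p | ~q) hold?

{w0, w2}

w0: successors {w1, w3}; []~[](~p | ~q) there: w1:F, w3:T. ✓
w1: successors {w0, w2}; []~[](~p | ~q) there: w0:F, w2:F. ✗
w2: successors {w1, w3}; []~[](~p | ~q) there: w1:F, w3:T. ✓
w3: successors {w1, w4}; []~[](~p | ~q) there: w1:F, w4:F. ✗
w4: successors {w0, w1, w4}; []~[](~p | ~q) there: w0:F, w1:F, w4:F. ✗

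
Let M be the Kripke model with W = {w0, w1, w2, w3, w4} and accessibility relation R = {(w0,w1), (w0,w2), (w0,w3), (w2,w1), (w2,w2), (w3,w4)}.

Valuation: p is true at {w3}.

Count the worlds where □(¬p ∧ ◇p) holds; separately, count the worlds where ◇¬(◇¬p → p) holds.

2 and 2

For □(¬p ∧ ◇p):
w0: successors {w1, w2, w3}; ¬p ∧ ◇p there: w1:F, w2:F, w3:F. ✗
w1: no successors, so □(¬p ∧ ◇p) holds vacuously. ✓
w2: successors {w1, w2}; ¬p ∧ ◇p there: w1:F, w2:F. ✗
w3: successors {w4}; ¬p ∧ ◇p there: w4:F. ✗
w4: no successors, so □(¬p ∧ ◇p) holds vacuously. ✓
— 2 worlds.
For ◇¬(◇¬p → p):
w0: successors {w1, w2, w3}; ¬(◇¬p → p) there: w1:F, w2:T, w3:F. ✓
w1: no successors, so ◇¬(◇¬p → p) fails. ✗
w2: successors {w1, w2}; ¬(◇¬p → p) there: w1:F, w2:T. ✓
w3: successors {w4}; ¬(◇¬p → p) there: w4:F. ✗
w4: no successors, so ◇¬(◇¬p → p) fails. ✗
— 2 worlds.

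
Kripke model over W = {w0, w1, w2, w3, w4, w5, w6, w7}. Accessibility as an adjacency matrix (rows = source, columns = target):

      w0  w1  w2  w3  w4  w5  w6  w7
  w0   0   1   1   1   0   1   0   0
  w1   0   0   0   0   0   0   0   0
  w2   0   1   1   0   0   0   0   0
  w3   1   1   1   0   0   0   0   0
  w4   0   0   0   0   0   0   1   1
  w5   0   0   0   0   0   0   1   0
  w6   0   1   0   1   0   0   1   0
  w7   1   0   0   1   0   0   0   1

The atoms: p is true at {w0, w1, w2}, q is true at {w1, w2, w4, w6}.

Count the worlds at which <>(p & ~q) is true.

w0: successors {w1, w2, w3, w5}; p & ~q there: w1:F, w2:F, w3:F, w5:F. ✗
w1: no successors, so <>(p & ~q) fails. ✗
w2: successors {w1, w2}; p & ~q there: w1:F, w2:F. ✗
w3: successors {w0, w1, w2}; p & ~q there: w0:T, w1:F, w2:F. ✓
w4: successors {w6, w7}; p & ~q there: w6:F, w7:F. ✗
w5: successors {w6}; p & ~q there: w6:F. ✗
w6: successors {w1, w3, w6}; p & ~q there: w1:F, w3:F, w6:F. ✗
w7: successors {w0, w3, w7}; p & ~q there: w0:T, w3:F, w7:F. ✓
Satisfying worlds: {w3, w7}.

2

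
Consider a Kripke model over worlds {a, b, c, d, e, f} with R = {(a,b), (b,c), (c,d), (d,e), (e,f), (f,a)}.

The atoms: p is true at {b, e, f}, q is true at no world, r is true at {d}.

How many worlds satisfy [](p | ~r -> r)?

a: successors {b}; p | ~r -> r there: b:F. ✗
b: successors {c}; p | ~r -> r there: c:F. ✗
c: successors {d}; p | ~r -> r there: d:T. ✓
d: successors {e}; p | ~r -> r there: e:F. ✗
e: successors {f}; p | ~r -> r there: f:F. ✗
f: successors {a}; p | ~r -> r there: a:F. ✗
Satisfying worlds: {c}.

1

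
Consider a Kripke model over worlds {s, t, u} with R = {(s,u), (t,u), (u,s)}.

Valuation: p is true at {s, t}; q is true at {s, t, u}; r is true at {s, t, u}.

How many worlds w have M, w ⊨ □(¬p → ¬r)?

s: successors {u}; ¬p → ¬r there: u:F. ✗
t: successors {u}; ¬p → ¬r there: u:F. ✗
u: successors {s}; ¬p → ¬r there: s:T. ✓
Satisfying worlds: {u}.

1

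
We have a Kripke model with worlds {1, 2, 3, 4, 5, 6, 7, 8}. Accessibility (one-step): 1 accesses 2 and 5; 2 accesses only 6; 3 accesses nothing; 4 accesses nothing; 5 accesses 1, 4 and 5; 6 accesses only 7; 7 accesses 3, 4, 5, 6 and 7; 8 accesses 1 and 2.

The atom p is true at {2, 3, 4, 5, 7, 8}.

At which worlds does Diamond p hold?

1: successors {2, 5}; p there: 2:T, 5:T. ✓
2: successors {6}; p there: 6:F. ✗
3: no successors, so Diamond p fails. ✗
4: no successors, so Diamond p fails. ✗
5: successors {1, 4, 5}; p there: 1:F, 4:T, 5:T. ✓
6: successors {7}; p there: 7:T. ✓
7: successors {3, 4, 5, 6, 7}; p there: 3:T, 4:T, 5:T, 6:F, 7:T. ✓
8: successors {1, 2}; p there: 1:F, 2:T. ✓

{1, 5, 6, 7, 8}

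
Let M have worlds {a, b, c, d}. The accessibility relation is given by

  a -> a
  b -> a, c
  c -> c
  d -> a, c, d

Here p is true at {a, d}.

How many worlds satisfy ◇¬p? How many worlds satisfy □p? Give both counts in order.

For ◇¬p:
a: successors {a}; ¬p there: a:F. ✗
b: successors {a, c}; ¬p there: a:F, c:T. ✓
c: successors {c}; ¬p there: c:T. ✓
d: successors {a, c, d}; ¬p there: a:F, c:T, d:F. ✓
— 3 worlds.
For □p:
a: successors {a}; p there: a:T. ✓
b: successors {a, c}; p there: a:T, c:F. ✗
c: successors {c}; p there: c:F. ✗
d: successors {a, c, d}; p there: a:T, c:F, d:T. ✗
— 1 world.

3 and 1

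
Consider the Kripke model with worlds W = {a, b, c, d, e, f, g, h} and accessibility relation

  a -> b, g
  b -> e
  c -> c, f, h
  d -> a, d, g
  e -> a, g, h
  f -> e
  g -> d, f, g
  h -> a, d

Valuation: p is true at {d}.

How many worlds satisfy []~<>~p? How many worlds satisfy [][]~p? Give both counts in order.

For []~<>~p:
a: successors {b, g}; ~<>~p there: b:F, g:F. ✗
b: successors {e}; ~<>~p there: e:F. ✗
c: successors {c, f, h}; ~<>~p there: c:F, f:F, h:F. ✗
d: successors {a, d, g}; ~<>~p there: a:F, d:F, g:F. ✗
e: successors {a, g, h}; ~<>~p there: a:F, g:F, h:F. ✗
f: successors {e}; ~<>~p there: e:F. ✗
g: successors {d, f, g}; ~<>~p there: d:F, f:F, g:F. ✗
h: successors {a, d}; ~<>~p there: a:F, d:F. ✗
— 0 worlds.
For [][]~p:
a: successors {b, g}; []~p there: b:T, g:F. ✗
b: successors {e}; []~p there: e:T. ✓
c: successors {c, f, h}; []~p there: c:T, f:T, h:F. ✗
d: successors {a, d, g}; []~p there: a:T, d:F, g:F. ✗
e: successors {a, g, h}; []~p there: a:T, g:F, h:F. ✗
f: successors {e}; []~p there: e:T. ✓
g: successors {d, f, g}; []~p there: d:F, f:T, g:F. ✗
h: successors {a, d}; []~p there: a:T, d:F. ✗
— 2 worlds.

0 and 2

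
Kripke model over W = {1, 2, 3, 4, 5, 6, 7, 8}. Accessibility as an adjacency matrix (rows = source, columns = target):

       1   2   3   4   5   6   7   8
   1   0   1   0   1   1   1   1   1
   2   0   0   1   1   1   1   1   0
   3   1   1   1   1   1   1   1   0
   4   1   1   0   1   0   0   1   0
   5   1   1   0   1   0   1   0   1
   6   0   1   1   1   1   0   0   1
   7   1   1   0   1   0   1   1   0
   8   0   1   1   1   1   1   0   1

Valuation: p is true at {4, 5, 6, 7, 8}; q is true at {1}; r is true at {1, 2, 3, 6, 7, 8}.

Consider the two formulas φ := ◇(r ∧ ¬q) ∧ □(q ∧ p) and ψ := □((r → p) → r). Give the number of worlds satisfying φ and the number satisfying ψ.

0 and 0

For ◇(r ∧ ¬q) ∧ □(q ∧ p):
1: ◇(r ∧ ¬q) is T, □(q ∧ p) is F. ✗
2: ◇(r ∧ ¬q) is T, □(q ∧ p) is F. ✗
3: ◇(r ∧ ¬q) is T, □(q ∧ p) is F. ✗
4: ◇(r ∧ ¬q) is T, □(q ∧ p) is F. ✗
5: ◇(r ∧ ¬q) is T, □(q ∧ p) is F. ✗
6: ◇(r ∧ ¬q) is T, □(q ∧ p) is F. ✗
7: ◇(r ∧ ¬q) is T, □(q ∧ p) is F. ✗
8: ◇(r ∧ ¬q) is T, □(q ∧ p) is F. ✗
— 0 worlds.
For □((r → p) → r):
1: successors {2, 4, 5, 6, 7, 8}; (r → p) → r there: 2:T, 4:F, 5:F, 6:T, 7:T, 8:T. ✗
2: successors {3, 4, 5, 6, 7}; (r → p) → r there: 3:T, 4:F, 5:F, 6:T, 7:T. ✗
3: successors {1, 2, 3, 4, 5, 6, 7}; (r → p) → r there: 1:T, 2:T, 3:T, 4:F, 5:F, 6:T, 7:T. ✗
4: successors {1, 2, 4, 7}; (r → p) → r there: 1:T, 2:T, 4:F, 7:T. ✗
5: successors {1, 2, 4, 6, 8}; (r → p) → r there: 1:T, 2:T, 4:F, 6:T, 8:T. ✗
6: successors {2, 3, 4, 5, 8}; (r → p) → r there: 2:T, 3:T, 4:F, 5:F, 8:T. ✗
7: successors {1, 2, 4, 6, 7}; (r → p) → r there: 1:T, 2:T, 4:F, 6:T, 7:T. ✗
8: successors {2, 3, 4, 5, 6, 8}; (r → p) → r there: 2:T, 3:T, 4:F, 5:F, 6:T, 8:T. ✗
— 0 worlds.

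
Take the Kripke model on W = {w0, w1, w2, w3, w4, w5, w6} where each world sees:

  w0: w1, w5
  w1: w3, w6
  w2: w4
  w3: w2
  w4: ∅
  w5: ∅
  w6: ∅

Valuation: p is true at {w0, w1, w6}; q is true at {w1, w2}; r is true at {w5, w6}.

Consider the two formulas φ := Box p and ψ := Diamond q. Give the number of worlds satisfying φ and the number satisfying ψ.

For Box p:
w0: successors {w1, w5}; p there: w1:T, w5:F. ✗
w1: successors {w3, w6}; p there: w3:F, w6:T. ✗
w2: successors {w4}; p there: w4:F. ✗
w3: successors {w2}; p there: w2:F. ✗
w4: no successors, so Box p holds vacuously. ✓
w5: no successors, so Box p holds vacuously. ✓
w6: no successors, so Box p holds vacuously. ✓
— 3 worlds.
For Diamond q:
w0: successors {w1, w5}; q there: w1:T, w5:F. ✓
w1: successors {w3, w6}; q there: w3:F, w6:F. ✗
w2: successors {w4}; q there: w4:F. ✗
w3: successors {w2}; q there: w2:T. ✓
w4: no successors, so Diamond q fails. ✗
w5: no successors, so Diamond q fails. ✗
w6: no successors, so Diamond q fails. ✗
— 2 worlds.

3 and 2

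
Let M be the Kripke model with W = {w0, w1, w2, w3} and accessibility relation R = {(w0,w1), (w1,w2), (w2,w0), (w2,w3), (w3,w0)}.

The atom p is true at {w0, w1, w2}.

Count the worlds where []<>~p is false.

3

w0: successors {w1}; <>~p there: w1:F. ✗
w1: successors {w2}; <>~p there: w2:T. ✓
w2: successors {w0, w3}; <>~p there: w0:F, w3:F. ✗
w3: successors {w0}; <>~p there: w0:F. ✗
Satisfying worlds: {w1}.
So []<>~p fails at the other 3 worlds.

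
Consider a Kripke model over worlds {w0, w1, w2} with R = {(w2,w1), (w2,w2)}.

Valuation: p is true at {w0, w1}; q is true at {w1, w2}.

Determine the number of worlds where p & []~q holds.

w0: p is T, []~q is T. ✓
w1: p is T, []~q is T. ✓
w2: p is F, []~q is F. ✗
Satisfying worlds: {w0, w1}.

2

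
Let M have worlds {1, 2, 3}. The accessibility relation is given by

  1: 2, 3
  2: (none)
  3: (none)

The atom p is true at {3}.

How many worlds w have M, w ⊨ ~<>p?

2

1: <>p is T. ✗
2: <>p is F. ✓
3: <>p is F. ✓
Satisfying worlds: {2, 3}.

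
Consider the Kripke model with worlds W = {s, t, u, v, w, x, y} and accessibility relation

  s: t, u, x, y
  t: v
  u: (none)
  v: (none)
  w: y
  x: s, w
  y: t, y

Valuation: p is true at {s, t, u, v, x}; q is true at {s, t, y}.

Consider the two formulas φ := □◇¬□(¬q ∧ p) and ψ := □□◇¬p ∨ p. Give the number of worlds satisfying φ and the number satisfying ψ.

For □◇¬□(¬q ∧ p):
s: successors {t, u, x, y}; ◇¬□(¬q ∧ p) there: t:F, u:F, x:T, y:T. ✗
t: successors {v}; ◇¬□(¬q ∧ p) there: v:F. ✗
u: no successors, so □◇¬□(¬q ∧ p) holds vacuously. ✓
v: no successors, so □◇¬□(¬q ∧ p) holds vacuously. ✓
w: successors {y}; ◇¬□(¬q ∧ p) there: y:T. ✓
x: successors {s, w}; ◇¬□(¬q ∧ p) there: s:T, w:T. ✓
y: successors {t, y}; ◇¬□(¬q ∧ p) there: t:F, y:T. ✗
— 4 worlds.
For □□◇¬p ∨ p:
s: □□◇¬p is F, p is T. ✓
t: □□◇¬p is T, p is T. ✓
u: □□◇¬p is T, p is T. ✓
v: □□◇¬p is T, p is T. ✓
w: □□◇¬p is F, p is F. ✗
x: □□◇¬p is F, p is T. ✓
y: □□◇¬p is F, p is F. ✗
— 5 worlds.

4 and 5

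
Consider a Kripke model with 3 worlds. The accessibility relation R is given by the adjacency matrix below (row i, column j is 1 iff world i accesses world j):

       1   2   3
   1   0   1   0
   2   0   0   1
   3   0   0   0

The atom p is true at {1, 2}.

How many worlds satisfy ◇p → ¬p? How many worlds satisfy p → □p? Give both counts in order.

For ◇p → ¬p:
1: ◇p is T, ¬p is F. ✗
2: ◇p is F, ¬p is F. ✓
3: ◇p is F, ¬p is T. ✓
— 2 worlds.
For p → □p:
1: p is T, □p is T. ✓
2: p is T, □p is F. ✗
3: p is F, □p is T. ✓
— 2 worlds.

2 and 2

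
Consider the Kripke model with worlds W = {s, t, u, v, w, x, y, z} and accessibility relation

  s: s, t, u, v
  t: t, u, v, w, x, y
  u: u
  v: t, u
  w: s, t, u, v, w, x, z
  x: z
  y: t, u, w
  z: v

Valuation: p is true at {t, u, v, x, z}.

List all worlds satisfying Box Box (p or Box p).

s: successors {s, t, u, v}; Box (p or Box p) there: s:F, t:F, u:T, v:T. ✗
t: successors {t, u, v, w, x, y}; Box (p or Box p) there: t:F, u:T, v:T, w:F, x:T, y:F. ✗
u: successors {u}; Box (p or Box p) there: u:T. ✓
v: successors {t, u}; Box (p or Box p) there: t:F, u:T. ✗
w: successors {s, t, u, v, w, x, z}; Box (p or Box p) there: s:F, t:F, u:T, v:T, w:F, x:T, z:T. ✗
x: successors {z}; Box (p or Box p) there: z:T. ✓
y: successors {t, u, w}; Box (p or Box p) there: t:F, u:T, w:F. ✗
z: successors {v}; Box (p or Box p) there: v:T. ✓

{u, x, z}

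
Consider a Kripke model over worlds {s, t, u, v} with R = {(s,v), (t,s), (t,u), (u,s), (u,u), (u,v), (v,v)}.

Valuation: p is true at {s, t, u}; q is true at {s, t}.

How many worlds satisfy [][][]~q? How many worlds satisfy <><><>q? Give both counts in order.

2 and 2

For [][][]~q:
s: successors {v}; [][]~q there: v:T. ✓
t: successors {s, u}; [][]~q there: s:T, u:F. ✗
u: successors {s, u, v}; [][]~q there: s:T, u:F, v:T. ✗
v: successors {v}; [][]~q there: v:T. ✓
— 2 worlds.
For <><><>q:
s: successors {v}; <><>q there: v:F. ✗
t: successors {s, u}; <><>q there: s:F, u:T. ✓
u: successors {s, u, v}; <><>q there: s:F, u:T, v:F. ✓
v: successors {v}; <><>q there: v:F. ✗
— 2 worlds.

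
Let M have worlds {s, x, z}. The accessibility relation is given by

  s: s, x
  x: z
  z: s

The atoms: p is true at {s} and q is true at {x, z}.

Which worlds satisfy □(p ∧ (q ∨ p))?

{z}

s: successors {s, x}; p ∧ (q ∨ p) there: s:T, x:F. ✗
x: successors {z}; p ∧ (q ∨ p) there: z:F. ✗
z: successors {s}; p ∧ (q ∨ p) there: s:T. ✓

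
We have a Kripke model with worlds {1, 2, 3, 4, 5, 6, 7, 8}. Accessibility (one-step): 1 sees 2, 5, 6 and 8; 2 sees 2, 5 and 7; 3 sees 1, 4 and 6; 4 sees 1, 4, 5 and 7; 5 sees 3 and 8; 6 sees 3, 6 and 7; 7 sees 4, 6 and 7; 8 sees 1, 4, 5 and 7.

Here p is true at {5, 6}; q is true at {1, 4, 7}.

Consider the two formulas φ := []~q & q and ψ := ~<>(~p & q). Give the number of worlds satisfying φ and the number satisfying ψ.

For []~q & q:
1: []~q is T, q is T. ✓
2: []~q is F, q is F. ✗
3: []~q is F, q is F. ✗
4: []~q is F, q is T. ✗
5: []~q is T, q is F. ✗
6: []~q is F, q is F. ✗
7: []~q is F, q is T. ✗
8: []~q is F, q is F. ✗
— 1 world.
For ~<>(~p & q):
1: <>(~p & q) is F. ✓
2: <>(~p & q) is T. ✗
3: <>(~p & q) is T. ✗
4: <>(~p & q) is T. ✗
5: <>(~p & q) is F. ✓
6: <>(~p & q) is T. ✗
7: <>(~p & q) is T. ✗
8: <>(~p & q) is T. ✗
— 2 worlds.

1 and 2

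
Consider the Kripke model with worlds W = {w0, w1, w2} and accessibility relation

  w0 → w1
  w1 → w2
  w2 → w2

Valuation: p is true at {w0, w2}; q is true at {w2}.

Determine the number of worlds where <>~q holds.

w0: successors {w1}; ~q there: w1:T. ✓
w1: successors {w2}; ~q there: w2:F. ✗
w2: successors {w2}; ~q there: w2:F. ✗
Satisfying worlds: {w0}.

1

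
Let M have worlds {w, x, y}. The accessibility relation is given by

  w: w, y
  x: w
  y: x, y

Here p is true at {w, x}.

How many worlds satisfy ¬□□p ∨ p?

w: ¬□□p is T, p is T. ✓
x: ¬□□p is T, p is T. ✓
y: ¬□□p is T, p is F. ✓
Satisfying worlds: {w, x, y}.

3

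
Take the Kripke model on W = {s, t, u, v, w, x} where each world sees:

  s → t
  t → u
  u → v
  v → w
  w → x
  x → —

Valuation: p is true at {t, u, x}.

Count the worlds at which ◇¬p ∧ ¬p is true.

1

s: ◇¬p is F, ¬p is T. ✗
t: ◇¬p is F, ¬p is F. ✗
u: ◇¬p is T, ¬p is F. ✗
v: ◇¬p is T, ¬p is T. ✓
w: ◇¬p is F, ¬p is T. ✗
x: ◇¬p is F, ¬p is F. ✗
Satisfying worlds: {v}.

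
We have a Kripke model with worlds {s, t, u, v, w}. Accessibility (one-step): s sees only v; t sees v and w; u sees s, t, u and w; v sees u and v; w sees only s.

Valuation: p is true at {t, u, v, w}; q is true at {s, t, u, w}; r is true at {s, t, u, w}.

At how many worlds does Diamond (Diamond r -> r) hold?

4

s: successors {v}; Diamond r -> r there: v:F. ✗
t: successors {v, w}; Diamond r -> r there: v:F, w:T. ✓
u: successors {s, t, u, w}; Diamond r -> r there: s:T, t:T, u:T, w:T. ✓
v: successors {u, v}; Diamond r -> r there: u:T, v:F. ✓
w: successors {s}; Diamond r -> r there: s:T. ✓
Satisfying worlds: {t, u, v, w}.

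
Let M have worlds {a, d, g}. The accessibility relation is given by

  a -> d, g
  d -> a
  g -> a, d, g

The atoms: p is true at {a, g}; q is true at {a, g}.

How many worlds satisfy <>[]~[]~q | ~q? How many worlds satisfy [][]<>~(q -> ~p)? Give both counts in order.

3 and 3

For <>[]~[]~q | ~q:
a: <>[]~[]~q is T, ~q is F. ✓
d: <>[]~[]~q is T, ~q is T. ✓
g: <>[]~[]~q is T, ~q is F. ✓
— 3 worlds.
For [][]<>~(q -> ~p):
a: successors {d, g}; []<>~(q -> ~p) there: d:T, g:T. ✓
d: successors {a}; []<>~(q -> ~p) there: a:T. ✓
g: successors {a, d, g}; []<>~(q -> ~p) there: a:T, d:T, g:T. ✓
— 3 worlds.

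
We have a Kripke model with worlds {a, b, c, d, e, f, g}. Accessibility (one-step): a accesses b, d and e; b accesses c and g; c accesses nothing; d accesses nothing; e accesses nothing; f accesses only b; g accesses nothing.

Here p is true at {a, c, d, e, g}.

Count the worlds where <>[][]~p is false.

a: successors {b, d, e}; [][]~p there: b:T, d:T, e:T. ✓
b: successors {c, g}; [][]~p there: c:T, g:T. ✓
c: no successors, so <>[][]~p fails. ✗
d: no successors, so <>[][]~p fails. ✗
e: no successors, so <>[][]~p fails. ✗
f: successors {b}; [][]~p there: b:T. ✓
g: no successors, so <>[][]~p fails. ✗
Satisfying worlds: {a, b, f}.
So <>[][]~p fails at the other 4 worlds.

4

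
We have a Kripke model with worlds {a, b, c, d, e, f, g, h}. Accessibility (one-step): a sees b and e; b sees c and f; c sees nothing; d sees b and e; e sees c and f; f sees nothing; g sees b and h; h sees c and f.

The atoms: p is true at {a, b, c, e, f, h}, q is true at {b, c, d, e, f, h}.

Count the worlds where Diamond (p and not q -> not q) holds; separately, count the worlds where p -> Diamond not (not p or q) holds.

6 and 2

For Diamond (p and not q -> not q):
a: successors {b, e}; p and not q -> not q there: b:T, e:T. ✓
b: successors {c, f}; p and not q -> not q there: c:T, f:T. ✓
c: no successors, so Diamond (p and not q -> not q) fails. ✗
d: successors {b, e}; p and not q -> not q there: b:T, e:T. ✓
e: successors {c, f}; p and not q -> not q there: c:T, f:T. ✓
f: no successors, so Diamond (p and not q -> not q) fails. ✗
g: successors {b, h}; p and not q -> not q there: b:T, h:T. ✓
h: successors {c, f}; p and not q -> not q there: c:T, f:T. ✓
— 6 worlds.
For p -> Diamond not (not p or q):
a: p is T, Diamond not (not p or q) is F. ✗
b: p is T, Diamond not (not p or q) is F. ✗
c: p is T, Diamond not (not p or q) is F. ✗
d: p is F, Diamond not (not p or q) is F. ✓
e: p is T, Diamond not (not p or q) is F. ✗
f: p is T, Diamond not (not p or q) is F. ✗
g: p is F, Diamond not (not p or q) is F. ✓
h: p is T, Diamond not (not p or q) is F. ✗
— 2 worlds.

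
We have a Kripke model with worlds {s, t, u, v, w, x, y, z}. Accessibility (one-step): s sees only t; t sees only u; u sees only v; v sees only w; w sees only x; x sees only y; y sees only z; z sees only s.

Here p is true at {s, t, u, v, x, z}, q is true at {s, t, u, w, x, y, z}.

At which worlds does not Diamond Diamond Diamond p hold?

{t, v}

s: Diamond Diamond Diamond p is T. ✗
t: Diamond Diamond Diamond p is F. ✓
u: Diamond Diamond Diamond p is T. ✗
v: Diamond Diamond Diamond p is F. ✓
w: Diamond Diamond Diamond p is T. ✗
x: Diamond Diamond Diamond p is T. ✗
y: Diamond Diamond Diamond p is T. ✗
z: Diamond Diamond Diamond p is T. ✗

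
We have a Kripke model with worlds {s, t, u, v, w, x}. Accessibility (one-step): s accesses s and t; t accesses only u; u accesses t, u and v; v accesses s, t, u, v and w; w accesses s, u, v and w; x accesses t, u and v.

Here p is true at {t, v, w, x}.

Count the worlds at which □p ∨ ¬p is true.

2

s: □p is F, ¬p is T. ✓
t: □p is F, ¬p is F. ✗
u: □p is F, ¬p is T. ✓
v: □p is F, ¬p is F. ✗
w: □p is F, ¬p is F. ✗
x: □p is F, ¬p is F. ✗
Satisfying worlds: {s, u}.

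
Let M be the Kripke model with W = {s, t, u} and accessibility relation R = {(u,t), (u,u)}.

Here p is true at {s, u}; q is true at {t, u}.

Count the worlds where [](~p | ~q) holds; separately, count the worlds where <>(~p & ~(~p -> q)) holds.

For [](~p | ~q):
s: no successors, so [](~p | ~q) holds vacuously. ✓
t: no successors, so [](~p | ~q) holds vacuously. ✓
u: successors {t, u}; ~p | ~q there: t:T, u:F. ✗
— 2 worlds.
For <>(~p & ~(~p -> q)):
s: no successors, so <>(~p & ~(~p -> q)) fails. ✗
t: no successors, so <>(~p & ~(~p -> q)) fails. ✗
u: successors {t, u}; ~p & ~(~p -> q) there: t:F, u:F. ✗
— 0 worlds.

2 and 0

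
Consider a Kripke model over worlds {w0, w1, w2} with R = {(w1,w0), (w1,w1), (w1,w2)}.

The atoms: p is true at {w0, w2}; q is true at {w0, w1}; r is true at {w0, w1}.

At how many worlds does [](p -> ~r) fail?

w0: no successors, so [](p -> ~r) holds vacuously. ✓
w1: successors {w0, w1, w2}; p -> ~r there: w0:F, w1:T, w2:T. ✗
w2: no successors, so [](p -> ~r) holds vacuously. ✓
Satisfying worlds: {w0, w2}.
So [](p -> ~r) fails at the other 1 world.

1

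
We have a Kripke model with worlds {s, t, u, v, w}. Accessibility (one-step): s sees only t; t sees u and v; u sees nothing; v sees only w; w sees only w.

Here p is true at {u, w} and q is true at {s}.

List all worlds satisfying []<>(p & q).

{u}

s: successors {t}; <>(p & q) there: t:F. ✗
t: successors {u, v}; <>(p & q) there: u:F, v:F. ✗
u: no successors, so []<>(p & q) holds vacuously. ✓
v: successors {w}; <>(p & q) there: w:F. ✗
w: successors {w}; <>(p & q) there: w:F. ✗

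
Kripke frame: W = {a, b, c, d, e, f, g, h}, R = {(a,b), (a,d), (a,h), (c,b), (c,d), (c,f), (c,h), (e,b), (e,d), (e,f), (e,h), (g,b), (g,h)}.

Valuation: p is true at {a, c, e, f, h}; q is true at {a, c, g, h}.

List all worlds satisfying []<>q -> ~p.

a: []<>q is F, ~p is F. ✓
b: []<>q is T, ~p is T. ✓
c: []<>q is F, ~p is F. ✓
d: []<>q is T, ~p is T. ✓
e: []<>q is F, ~p is F. ✓
f: []<>q is T, ~p is F. ✗
g: []<>q is F, ~p is T. ✓
h: []<>q is T, ~p is F. ✗

{a, b, c, d, e, g}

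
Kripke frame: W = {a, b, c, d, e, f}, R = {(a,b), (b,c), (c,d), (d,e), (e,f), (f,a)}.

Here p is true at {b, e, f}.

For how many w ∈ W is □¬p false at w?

3

a: successors {b}; ¬p there: b:F. ✗
b: successors {c}; ¬p there: c:T. ✓
c: successors {d}; ¬p there: d:T. ✓
d: successors {e}; ¬p there: e:F. ✗
e: successors {f}; ¬p there: f:F. ✗
f: successors {a}; ¬p there: a:T. ✓
Satisfying worlds: {b, c, f}.
So □¬p fails at the other 3 worlds.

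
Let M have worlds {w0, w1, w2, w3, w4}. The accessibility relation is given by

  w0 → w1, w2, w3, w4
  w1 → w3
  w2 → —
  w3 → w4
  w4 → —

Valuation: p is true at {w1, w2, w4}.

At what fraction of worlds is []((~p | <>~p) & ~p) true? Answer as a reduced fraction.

w0: successors {w1, w2, w3, w4}; (~p | <>~p) & ~p there: w1:F, w2:F, w3:T, w4:F. ✗
w1: successors {w3}; (~p | <>~p) & ~p there: w3:T. ✓
w2: no successors, so []((~p | <>~p) & ~p) holds vacuously. ✓
w3: successors {w4}; (~p | <>~p) & ~p there: w4:F. ✗
w4: no successors, so []((~p | <>~p) & ~p) holds vacuously. ✓
That's 3 of 5 worlds, so 3/5.

3/5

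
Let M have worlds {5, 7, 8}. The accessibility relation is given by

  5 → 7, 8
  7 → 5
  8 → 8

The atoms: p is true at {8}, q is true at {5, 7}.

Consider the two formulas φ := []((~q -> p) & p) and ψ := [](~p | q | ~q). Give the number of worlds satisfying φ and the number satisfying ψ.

For []((~q -> p) & p):
5: successors {7, 8}; (~q -> p) & p there: 7:F, 8:T. ✗
7: successors {5}; (~q -> p) & p there: 5:F. ✗
8: successors {8}; (~q -> p) & p there: 8:T. ✓
— 1 world.
For [](~p | q | ~q):
5: successors {7, 8}; ~p | q | ~q there: 7:T, 8:T. ✓
7: successors {5}; ~p | q | ~q there: 5:T. ✓
8: successors {8}; ~p | q | ~q there: 8:T. ✓
— 3 worlds.

1 and 3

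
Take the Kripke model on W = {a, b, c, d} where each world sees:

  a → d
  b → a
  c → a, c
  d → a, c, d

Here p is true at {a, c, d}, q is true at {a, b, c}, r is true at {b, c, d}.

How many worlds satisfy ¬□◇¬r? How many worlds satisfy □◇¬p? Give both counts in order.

3 and 0

For ¬□◇¬r:
a: □◇¬r is T. ✗
b: □◇¬r is F. ✓
c: □◇¬r is F. ✓
d: □◇¬r is F. ✓
— 3 worlds.
For □◇¬p:
a: successors {d}; ◇¬p there: d:F. ✗
b: successors {a}; ◇¬p there: a:F. ✗
c: successors {a, c}; ◇¬p there: a:F, c:F. ✗
d: successors {a, c, d}; ◇¬p there: a:F, c:F, d:F. ✗
— 0 worlds.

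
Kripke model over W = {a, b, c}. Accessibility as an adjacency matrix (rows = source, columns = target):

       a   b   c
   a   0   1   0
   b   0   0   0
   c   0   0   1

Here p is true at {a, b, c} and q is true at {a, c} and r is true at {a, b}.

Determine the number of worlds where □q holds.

2

a: successors {b}; q there: b:F. ✗
b: no successors, so □q holds vacuously. ✓
c: successors {c}; q there: c:T. ✓
Satisfying worlds: {b, c}.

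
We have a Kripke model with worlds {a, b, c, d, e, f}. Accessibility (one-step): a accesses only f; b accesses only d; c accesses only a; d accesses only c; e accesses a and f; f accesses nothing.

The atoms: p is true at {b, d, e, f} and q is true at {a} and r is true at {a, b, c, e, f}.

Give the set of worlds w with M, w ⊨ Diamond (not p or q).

a: successors {f}; not p or q there: f:F. ✗
b: successors {d}; not p or q there: d:F. ✗
c: successors {a}; not p or q there: a:T. ✓
d: successors {c}; not p or q there: c:T. ✓
e: successors {a, f}; not p or q there: a:T, f:F. ✓
f: no successors, so Diamond (not p or q) fails. ✗

{c, d, e}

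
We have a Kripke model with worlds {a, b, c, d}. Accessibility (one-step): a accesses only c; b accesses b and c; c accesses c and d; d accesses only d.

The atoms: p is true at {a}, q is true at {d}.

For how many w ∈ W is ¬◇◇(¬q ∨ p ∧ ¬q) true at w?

1

a: ◇◇(¬q ∨ p ∧ ¬q) is T. ✗
b: ◇◇(¬q ∨ p ∧ ¬q) is T. ✗
c: ◇◇(¬q ∨ p ∧ ¬q) is T. ✗
d: ◇◇(¬q ∨ p ∧ ¬q) is F. ✓
Satisfying worlds: {d}.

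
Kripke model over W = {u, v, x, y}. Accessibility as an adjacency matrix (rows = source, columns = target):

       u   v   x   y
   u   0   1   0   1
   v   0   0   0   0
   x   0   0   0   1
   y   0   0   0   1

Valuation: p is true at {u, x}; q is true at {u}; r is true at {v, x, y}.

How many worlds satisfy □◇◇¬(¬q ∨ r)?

1

u: successors {v, y}; ◇◇¬(¬q ∨ r) there: v:F, y:F. ✗
v: no successors, so □◇◇¬(¬q ∨ r) holds vacuously. ✓
x: successors {y}; ◇◇¬(¬q ∨ r) there: y:F. ✗
y: successors {y}; ◇◇¬(¬q ∨ r) there: y:F. ✗
Satisfying worlds: {v}.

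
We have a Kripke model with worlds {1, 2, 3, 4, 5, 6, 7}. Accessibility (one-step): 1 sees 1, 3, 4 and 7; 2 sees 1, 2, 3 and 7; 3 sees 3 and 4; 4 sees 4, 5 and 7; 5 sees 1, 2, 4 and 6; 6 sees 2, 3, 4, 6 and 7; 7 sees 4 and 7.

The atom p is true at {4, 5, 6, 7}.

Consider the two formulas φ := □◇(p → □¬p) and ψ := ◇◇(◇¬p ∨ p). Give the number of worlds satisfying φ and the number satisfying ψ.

For □◇(p → □¬p):
1: successors {1, 3, 4, 7}; ◇(p → □¬p) there: 1:T, 3:T, 4:F, 7:F. ✗
2: successors {1, 2, 3, 7}; ◇(p → □¬p) there: 1:T, 2:T, 3:T, 7:F. ✗
3: successors {3, 4}; ◇(p → □¬p) there: 3:T, 4:F. ✗
4: successors {4, 5, 7}; ◇(p → □¬p) there: 4:F, 5:T, 7:F. ✗
5: successors {1, 2, 4, 6}; ◇(p → □¬p) there: 1:T, 2:T, 4:F, 6:T. ✗
6: successors {2, 3, 4, 6, 7}; ◇(p → □¬p) there: 2:T, 3:T, 4:F, 6:T, 7:F. ✗
7: successors {4, 7}; ◇(p → □¬p) there: 4:F, 7:F. ✗
— 0 worlds.
For ◇◇(◇¬p ∨ p):
1: successors {1, 3, 4, 7}; ◇(◇¬p ∨ p) there: 1:T, 3:T, 4:T, 7:T. ✓
2: successors {1, 2, 3, 7}; ◇(◇¬p ∨ p) there: 1:T, 2:T, 3:T, 7:T. ✓
3: successors {3, 4}; ◇(◇¬p ∨ p) there: 3:T, 4:T. ✓
4: successors {4, 5, 7}; ◇(◇¬p ∨ p) there: 4:T, 5:T, 7:T. ✓
5: successors {1, 2, 4, 6}; ◇(◇¬p ∨ p) there: 1:T, 2:T, 4:T, 6:T. ✓
6: successors {2, 3, 4, 6, 7}; ◇(◇¬p ∨ p) there: 2:T, 3:T, 4:T, 6:T, 7:T. ✓
7: successors {4, 7}; ◇(◇¬p ∨ p) there: 4:T, 7:T. ✓
— 7 worlds.

0 and 7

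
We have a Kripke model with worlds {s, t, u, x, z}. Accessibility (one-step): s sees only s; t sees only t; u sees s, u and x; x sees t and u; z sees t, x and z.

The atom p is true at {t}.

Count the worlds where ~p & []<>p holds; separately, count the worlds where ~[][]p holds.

For ~p & []<>p:
s: ~p is T, []<>p is F. ✗
t: ~p is F, []<>p is T. ✗
u: ~p is T, []<>p is F. ✗
x: ~p is T, []<>p is F. ✗
z: ~p is T, []<>p is T. ✓
— 1 world.
For ~[][]p:
s: [][]p is F. ✓
t: [][]p is T. ✗
u: [][]p is F. ✓
x: [][]p is F. ✓
z: [][]p is F. ✓
— 4 worlds.

1 and 4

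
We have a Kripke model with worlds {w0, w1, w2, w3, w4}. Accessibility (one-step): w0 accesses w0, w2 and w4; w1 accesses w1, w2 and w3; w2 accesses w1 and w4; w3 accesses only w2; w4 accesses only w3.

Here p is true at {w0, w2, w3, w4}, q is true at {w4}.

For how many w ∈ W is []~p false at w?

5

w0: successors {w0, w2, w4}; ~p there: w0:F, w2:F, w4:F. ✗
w1: successors {w1, w2, w3}; ~p there: w1:T, w2:F, w3:F. ✗
w2: successors {w1, w4}; ~p there: w1:T, w4:F. ✗
w3: successors {w2}; ~p there: w2:F. ✗
w4: successors {w3}; ~p there: w3:F. ✗
Satisfying worlds: ∅.
So []~p fails at the other 5 worlds.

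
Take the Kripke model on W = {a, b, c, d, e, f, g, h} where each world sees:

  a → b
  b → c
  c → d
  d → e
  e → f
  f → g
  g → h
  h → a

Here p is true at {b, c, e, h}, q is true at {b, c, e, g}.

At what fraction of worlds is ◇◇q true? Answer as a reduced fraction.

1/2

a: successors {b}; ◇q there: b:T. ✓
b: successors {c}; ◇q there: c:F. ✗
c: successors {d}; ◇q there: d:T. ✓
d: successors {e}; ◇q there: e:F. ✗
e: successors {f}; ◇q there: f:T. ✓
f: successors {g}; ◇q there: g:F. ✗
g: successors {h}; ◇q there: h:F. ✗
h: successors {a}; ◇q there: a:T. ✓
That's 4 of 8 worlds, so 4/8 = 1/2.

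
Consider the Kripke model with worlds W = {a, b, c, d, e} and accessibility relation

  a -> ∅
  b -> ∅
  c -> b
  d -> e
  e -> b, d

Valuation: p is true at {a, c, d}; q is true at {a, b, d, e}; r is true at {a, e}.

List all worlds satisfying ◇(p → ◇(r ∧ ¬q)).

a: no successors, so ◇(p → ◇(r ∧ ¬q)) fails. ✗
b: no successors, so ◇(p → ◇(r ∧ ¬q)) fails. ✗
c: successors {b}; p → ◇(r ∧ ¬q) there: b:T. ✓
d: successors {e}; p → ◇(r ∧ ¬q) there: e:T. ✓
e: successors {b, d}; p → ◇(r ∧ ¬q) there: b:T, d:F. ✓

{c, d, e}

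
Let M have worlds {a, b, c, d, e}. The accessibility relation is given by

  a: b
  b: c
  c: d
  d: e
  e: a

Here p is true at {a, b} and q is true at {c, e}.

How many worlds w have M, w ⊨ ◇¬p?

3

a: successors {b}; ¬p there: b:F. ✗
b: successors {c}; ¬p there: c:T. ✓
c: successors {d}; ¬p there: d:T. ✓
d: successors {e}; ¬p there: e:T. ✓
e: successors {a}; ¬p there: a:F. ✗
Satisfying worlds: {b, c, d}.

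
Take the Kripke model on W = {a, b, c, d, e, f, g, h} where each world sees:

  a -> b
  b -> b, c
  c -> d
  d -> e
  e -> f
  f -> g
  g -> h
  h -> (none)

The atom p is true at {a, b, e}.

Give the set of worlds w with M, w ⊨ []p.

{a, d, h}

a: successors {b}; p there: b:T. ✓
b: successors {b, c}; p there: b:T, c:F. ✗
c: successors {d}; p there: d:F. ✗
d: successors {e}; p there: e:T. ✓
e: successors {f}; p there: f:F. ✗
f: successors {g}; p there: g:F. ✗
g: successors {h}; p there: h:F. ✗
h: no successors, so []p holds vacuously. ✓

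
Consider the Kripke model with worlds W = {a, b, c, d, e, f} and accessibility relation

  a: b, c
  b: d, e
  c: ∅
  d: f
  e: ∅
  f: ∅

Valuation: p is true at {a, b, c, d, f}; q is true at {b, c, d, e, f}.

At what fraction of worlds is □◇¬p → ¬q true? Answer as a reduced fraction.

a: □◇¬p is F, ¬q is T. ✓
b: □◇¬p is F, ¬q is F. ✓
c: □◇¬p is T, ¬q is F. ✗
d: □◇¬p is F, ¬q is F. ✓
e: □◇¬p is T, ¬q is F. ✗
f: □◇¬p is T, ¬q is F. ✗
That's 3 of 6 worlds, so 3/6 = 1/2.

1/2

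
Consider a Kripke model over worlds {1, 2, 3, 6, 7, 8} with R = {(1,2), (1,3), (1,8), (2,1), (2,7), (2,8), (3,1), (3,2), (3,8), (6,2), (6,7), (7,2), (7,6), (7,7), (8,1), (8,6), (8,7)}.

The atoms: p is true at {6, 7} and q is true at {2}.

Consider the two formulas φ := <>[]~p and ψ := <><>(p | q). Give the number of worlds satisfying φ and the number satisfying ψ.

4 and 6

For <>[]~p:
1: successors {2, 3, 8}; []~p there: 2:F, 3:T, 8:F. ✓
2: successors {1, 7, 8}; []~p there: 1:T, 7:F, 8:F. ✓
3: successors {1, 2, 8}; []~p there: 1:T, 2:F, 8:F. ✓
6: successors {2, 7}; []~p there: 2:F, 7:F. ✗
7: successors {2, 6, 7}; []~p there: 2:F, 6:F, 7:F. ✗
8: successors {1, 6, 7}; []~p there: 1:T, 6:F, 7:F. ✓
— 4 worlds.
For <><>(p | q):
1: successors {2, 3, 8}; <>(p | q) there: 2:T, 3:T, 8:T. ✓
2: successors {1, 7, 8}; <>(p | q) there: 1:T, 7:T, 8:T. ✓
3: successors {1, 2, 8}; <>(p | q) there: 1:T, 2:T, 8:T. ✓
6: successors {2, 7}; <>(p | q) there: 2:T, 7:T. ✓
7: successors {2, 6, 7}; <>(p | q) there: 2:T, 6:T, 7:T. ✓
8: successors {1, 6, 7}; <>(p | q) there: 1:T, 6:T, 7:T. ✓
— 6 worlds.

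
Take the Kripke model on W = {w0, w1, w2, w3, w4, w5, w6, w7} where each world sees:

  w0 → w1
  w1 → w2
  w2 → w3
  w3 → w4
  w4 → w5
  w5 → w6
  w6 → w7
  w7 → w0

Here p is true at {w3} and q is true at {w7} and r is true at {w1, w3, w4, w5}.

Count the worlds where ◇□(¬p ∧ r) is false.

w0: successors {w1}; □(¬p ∧ r) there: w1:F. ✗
w1: successors {w2}; □(¬p ∧ r) there: w2:F. ✗
w2: successors {w3}; □(¬p ∧ r) there: w3:T. ✓
w3: successors {w4}; □(¬p ∧ r) there: w4:T. ✓
w4: successors {w5}; □(¬p ∧ r) there: w5:F. ✗
w5: successors {w6}; □(¬p ∧ r) there: w6:F. ✗
w6: successors {w7}; □(¬p ∧ r) there: w7:F. ✗
w7: successors {w0}; □(¬p ∧ r) there: w0:T. ✓
Satisfying worlds: {w2, w3, w7}.
So ◇□(¬p ∧ r) fails at the other 5 worlds.

5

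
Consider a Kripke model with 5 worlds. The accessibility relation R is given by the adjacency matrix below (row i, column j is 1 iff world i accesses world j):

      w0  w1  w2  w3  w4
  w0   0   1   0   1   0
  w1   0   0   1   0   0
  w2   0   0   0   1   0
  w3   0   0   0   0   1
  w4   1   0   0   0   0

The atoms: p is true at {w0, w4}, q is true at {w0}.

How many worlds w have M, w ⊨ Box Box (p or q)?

w0: successors {w1, w3}; Box (p or q) there: w1:F, w3:T. ✗
w1: successors {w2}; Box (p or q) there: w2:F. ✗
w2: successors {w3}; Box (p or q) there: w3:T. ✓
w3: successors {w4}; Box (p or q) there: w4:T. ✓
w4: successors {w0}; Box (p or q) there: w0:F. ✗
Satisfying worlds: {w2, w3}.

2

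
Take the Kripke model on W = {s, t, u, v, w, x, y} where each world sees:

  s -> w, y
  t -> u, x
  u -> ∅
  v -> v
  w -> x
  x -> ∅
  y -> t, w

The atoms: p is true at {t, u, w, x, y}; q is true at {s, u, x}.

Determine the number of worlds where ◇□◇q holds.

3

s: successors {w, y}; □◇q there: w:F, y:T. ✓
t: successors {u, x}; □◇q there: u:T, x:T. ✓
u: no successors, so ◇□◇q fails. ✗
v: successors {v}; □◇q there: v:F. ✗
w: successors {x}; □◇q there: x:T. ✓
x: no successors, so ◇□◇q fails. ✗
y: successors {t, w}; □◇q there: t:F, w:F. ✗
Satisfying worlds: {s, t, w}.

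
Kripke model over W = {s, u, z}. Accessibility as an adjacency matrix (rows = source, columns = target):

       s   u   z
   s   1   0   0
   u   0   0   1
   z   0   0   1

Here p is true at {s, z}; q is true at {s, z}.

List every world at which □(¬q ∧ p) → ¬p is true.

{s, u, z}

s: □(¬q ∧ p) is F, ¬p is F. ✓
u: □(¬q ∧ p) is F, ¬p is T. ✓
z: □(¬q ∧ p) is F, ¬p is F. ✓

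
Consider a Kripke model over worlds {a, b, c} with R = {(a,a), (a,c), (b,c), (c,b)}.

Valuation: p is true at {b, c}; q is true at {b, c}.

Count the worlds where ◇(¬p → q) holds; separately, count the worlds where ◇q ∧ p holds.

3 and 2

For ◇(¬p → q):
a: successors {a, c}; ¬p → q there: a:F, c:T. ✓
b: successors {c}; ¬p → q there: c:T. ✓
c: successors {b}; ¬p → q there: b:T. ✓
— 3 worlds.
For ◇q ∧ p:
a: ◇q is T, p is F. ✗
b: ◇q is T, p is T. ✓
c: ◇q is T, p is T. ✓
— 2 worlds.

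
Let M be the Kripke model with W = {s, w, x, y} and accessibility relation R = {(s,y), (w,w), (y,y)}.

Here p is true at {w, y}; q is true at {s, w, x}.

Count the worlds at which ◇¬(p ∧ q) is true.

2

s: successors {y}; ¬(p ∧ q) there: y:T. ✓
w: successors {w}; ¬(p ∧ q) there: w:F. ✗
x: no successors, so ◇¬(p ∧ q) fails. ✗
y: successors {y}; ¬(p ∧ q) there: y:T. ✓
Satisfying worlds: {s, y}.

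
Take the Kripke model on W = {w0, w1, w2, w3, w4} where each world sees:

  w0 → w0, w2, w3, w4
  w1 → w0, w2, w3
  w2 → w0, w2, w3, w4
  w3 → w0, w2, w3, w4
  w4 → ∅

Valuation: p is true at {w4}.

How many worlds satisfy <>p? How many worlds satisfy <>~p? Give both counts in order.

3 and 4

For <>p:
w0: successors {w0, w2, w3, w4}; p there: w0:F, w2:F, w3:F, w4:T. ✓
w1: successors {w0, w2, w3}; p there: w0:F, w2:F, w3:F. ✗
w2: successors {w0, w2, w3, w4}; p there: w0:F, w2:F, w3:F, w4:T. ✓
w3: successors {w0, w2, w3, w4}; p there: w0:F, w2:F, w3:F, w4:T. ✓
w4: no successors, so <>p fails. ✗
— 3 worlds.
For <>~p:
w0: successors {w0, w2, w3, w4}; ~p there: w0:T, w2:T, w3:T, w4:F. ✓
w1: successors {w0, w2, w3}; ~p there: w0:T, w2:T, w3:T. ✓
w2: successors {w0, w2, w3, w4}; ~p there: w0:T, w2:T, w3:T, w4:F. ✓
w3: successors {w0, w2, w3, w4}; ~p there: w0:T, w2:T, w3:T, w4:F. ✓
w4: no successors, so <>~p fails. ✗
— 4 worlds.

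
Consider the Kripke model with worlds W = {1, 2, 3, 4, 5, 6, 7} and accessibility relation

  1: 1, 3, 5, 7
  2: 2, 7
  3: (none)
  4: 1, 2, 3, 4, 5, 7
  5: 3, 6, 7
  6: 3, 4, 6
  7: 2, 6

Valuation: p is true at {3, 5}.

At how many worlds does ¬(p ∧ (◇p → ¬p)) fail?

1

1: p ∧ (◇p → ¬p) is F. ✓
2: p ∧ (◇p → ¬p) is F. ✓
3: p ∧ (◇p → ¬p) is T. ✗
4: p ∧ (◇p → ¬p) is F. ✓
5: p ∧ (◇p → ¬p) is F. ✓
6: p ∧ (◇p → ¬p) is F. ✓
7: p ∧ (◇p → ¬p) is F. ✓
Satisfying worlds: {1, 2, 4, 5, 6, 7}.
So ¬(p ∧ (◇p → ¬p)) fails at the other 1 world.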